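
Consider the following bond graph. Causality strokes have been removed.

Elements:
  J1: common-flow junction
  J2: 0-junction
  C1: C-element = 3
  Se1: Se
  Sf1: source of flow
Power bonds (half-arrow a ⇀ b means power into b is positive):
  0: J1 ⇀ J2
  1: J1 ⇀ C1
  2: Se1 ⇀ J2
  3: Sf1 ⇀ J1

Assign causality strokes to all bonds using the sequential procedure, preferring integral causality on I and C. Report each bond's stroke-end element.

b0 stroke at J1
b1 stroke at J1
b2 stroke at J2
b3 stroke at Sf1

b2 |J2  (Se1 fixes effort; stroke away)
b3 |Sf1  (Sf1 (Sf) sets flow on bond)
b0 |J1  (common-f at J1 fixed by 3)
b1 |J1  (J1 flow already set via bond 3)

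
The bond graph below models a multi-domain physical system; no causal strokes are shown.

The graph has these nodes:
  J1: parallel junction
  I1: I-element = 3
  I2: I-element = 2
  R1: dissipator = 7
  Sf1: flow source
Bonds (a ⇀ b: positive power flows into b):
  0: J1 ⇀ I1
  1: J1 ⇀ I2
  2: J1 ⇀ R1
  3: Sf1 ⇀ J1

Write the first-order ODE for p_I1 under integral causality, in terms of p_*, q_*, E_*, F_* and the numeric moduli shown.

b3 stroke→Sf1  (Sf1 fixes flow; stroke at Sf1)
b0 stroke→I1  (I1 outputs flow p/I1)
b1 stroke→I2  (I2 outputs flow p/I2)
b2 stroke→J1  (closing 0-jn rule on J1)

dp_I1/dt = 7*F_Sf1 - 7*p_I1/3 - 7*p_I2/2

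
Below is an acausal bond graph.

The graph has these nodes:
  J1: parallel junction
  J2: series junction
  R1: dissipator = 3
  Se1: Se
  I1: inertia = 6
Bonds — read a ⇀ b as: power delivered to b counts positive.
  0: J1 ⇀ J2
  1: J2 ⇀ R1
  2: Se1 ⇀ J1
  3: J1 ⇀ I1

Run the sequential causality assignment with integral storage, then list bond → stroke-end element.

b0 |J2
b1 |R1
b2 |J1
b3 |I1

b2 stroke at J1  (source Se1 imposes e)
b0 stroke at J2  (common-e at J1 fixed by 2)
b3 stroke at I1  (0-jn J1 has e-setter on 2)
b1 stroke at R1  (only one flow-in slot at J2)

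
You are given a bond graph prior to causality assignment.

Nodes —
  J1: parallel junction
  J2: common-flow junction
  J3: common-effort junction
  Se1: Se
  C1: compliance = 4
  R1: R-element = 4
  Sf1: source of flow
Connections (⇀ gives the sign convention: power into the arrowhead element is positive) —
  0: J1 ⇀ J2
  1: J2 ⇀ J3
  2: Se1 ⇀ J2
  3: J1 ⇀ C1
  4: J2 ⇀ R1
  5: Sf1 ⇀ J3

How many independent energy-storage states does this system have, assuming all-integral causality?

β2 |J2  (Se1 fixes effort; stroke away)
β5 |Sf1  (source Sf1 imposes f)
β1 |J3  (J3 needs exactly one e-in)
β0 |J2  (J2 flow already set via bond 1)
β4 |J2  (common-f at J2 fixed by 1)
β3 |J1  (J1 needs exactly one e-in)

1  (C1 all integral)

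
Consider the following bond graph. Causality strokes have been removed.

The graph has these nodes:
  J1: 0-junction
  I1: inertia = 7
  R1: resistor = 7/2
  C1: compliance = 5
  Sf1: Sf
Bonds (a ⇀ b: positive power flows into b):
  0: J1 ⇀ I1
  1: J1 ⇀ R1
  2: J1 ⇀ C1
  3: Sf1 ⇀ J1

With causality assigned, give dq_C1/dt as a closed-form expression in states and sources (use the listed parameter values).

b3 stroke→Sf1  (Sf1: flow source, stroke at near end)
b0 stroke→I1  (prefer integral on I1)
b2 stroke→J1  (prefer integral on C1)
b1 stroke→R1  (J1 effort already set via bond 2)

dq_C1/dt = F_Sf1 - p_I1/7 - 2*q_C1/35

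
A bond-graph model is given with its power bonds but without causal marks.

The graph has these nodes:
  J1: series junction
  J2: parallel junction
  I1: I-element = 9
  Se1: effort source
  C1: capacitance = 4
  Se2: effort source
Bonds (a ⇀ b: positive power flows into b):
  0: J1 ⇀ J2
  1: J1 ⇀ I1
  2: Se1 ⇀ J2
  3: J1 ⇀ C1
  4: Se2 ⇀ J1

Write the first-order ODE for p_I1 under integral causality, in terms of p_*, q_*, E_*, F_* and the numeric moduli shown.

bond 2 stroke at J2  (Se1 (Se) sets effort on bond)
bond 4 stroke at J1  (source Se2 imposes e)
bond 0 stroke at J1  (J2: bond 2 brought effort, rest push out)
bond 1 stroke at I1  (I1 outputs flow p/I1)
bond 3 stroke at J1  (J1 flow already set via bond 1)

dp_I1/dt = -E_Se1 + E_Se2 - q_C1/4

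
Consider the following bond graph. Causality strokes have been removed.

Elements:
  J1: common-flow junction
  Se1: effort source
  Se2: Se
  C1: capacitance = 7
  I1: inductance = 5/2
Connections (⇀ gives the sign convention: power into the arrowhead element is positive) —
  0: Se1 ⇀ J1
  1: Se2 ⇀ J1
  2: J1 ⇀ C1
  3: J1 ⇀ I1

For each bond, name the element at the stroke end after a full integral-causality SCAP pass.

b0 stroke at J1  (source Se1 imposes e)
b1 stroke at J1  (Se2: effort source, stroke at far end)
b2 stroke at J1  (C1 outputs effort q/C1)
b3 stroke at I1  (closing 1-jn rule on J1)

#0 |J1
#1 |J1
#2 |J1
#3 |I1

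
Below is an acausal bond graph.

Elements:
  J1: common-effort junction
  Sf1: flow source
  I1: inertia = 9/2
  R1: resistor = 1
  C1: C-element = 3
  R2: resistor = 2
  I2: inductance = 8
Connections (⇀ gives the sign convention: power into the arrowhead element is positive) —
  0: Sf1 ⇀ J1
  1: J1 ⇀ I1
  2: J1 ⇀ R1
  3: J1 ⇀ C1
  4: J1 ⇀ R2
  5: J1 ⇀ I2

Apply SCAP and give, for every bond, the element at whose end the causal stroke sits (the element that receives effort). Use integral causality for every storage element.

β0 stroke at Sf1  (Sf1: flow source, stroke at near end)
β1 stroke at I1  (I1 integral (f out))
β3 stroke at J1  (C1 integral (e out))
β2 stroke at R1  (J1: bond 3 brought effort, rest push out)
β4 stroke at R2  (J1: bond 3 brought effort, rest push out)
β5 stroke at I2  (J1: bond 3 brought effort, rest push out)

b0 |Sf1
b1 |I1
b2 |R1
b3 |J1
b4 |R2
b5 |I2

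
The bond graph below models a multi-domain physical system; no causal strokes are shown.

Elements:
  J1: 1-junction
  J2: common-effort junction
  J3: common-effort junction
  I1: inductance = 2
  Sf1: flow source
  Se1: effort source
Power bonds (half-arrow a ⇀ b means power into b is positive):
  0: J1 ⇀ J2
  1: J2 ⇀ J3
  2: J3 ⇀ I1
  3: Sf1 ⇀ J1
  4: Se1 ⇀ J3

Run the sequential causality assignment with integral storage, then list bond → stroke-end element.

β3 stroke at Sf1  (Sf1: flow source, stroke at near end)
β4 stroke at J3  (Se1: effort source, stroke at far end)
β0 stroke at J1  (1-jn J1 has f-setter on 3)
β1 stroke at J2  (closing 0-jn rule on J2)
β2 stroke at I1  (0-jn J3 has e-setter on 4)

bond 0 stroke at J1
bond 1 stroke at J2
bond 2 stroke at I1
bond 3 stroke at Sf1
bond 4 stroke at J3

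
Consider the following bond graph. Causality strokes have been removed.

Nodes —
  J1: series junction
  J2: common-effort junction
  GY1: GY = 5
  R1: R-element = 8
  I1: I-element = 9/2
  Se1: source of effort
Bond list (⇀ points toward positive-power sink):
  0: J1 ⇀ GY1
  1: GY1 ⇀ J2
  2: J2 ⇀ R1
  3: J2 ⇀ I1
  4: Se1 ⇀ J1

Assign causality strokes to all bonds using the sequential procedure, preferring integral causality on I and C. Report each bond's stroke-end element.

#4 stroke→J1  (Se1 (Se) sets effort on bond)
#0 stroke→GY1  (J1 needs exactly one f-in)
#1 stroke→GY1  (GY GY1: same side as bond 0)
#3 stroke→I1  (prefer integral on I1)
#2 stroke→J2  (closing 0-jn rule on J2)

#0 stroke at GY1
#1 stroke at GY1
#2 stroke at J2
#3 stroke at I1
#4 stroke at J1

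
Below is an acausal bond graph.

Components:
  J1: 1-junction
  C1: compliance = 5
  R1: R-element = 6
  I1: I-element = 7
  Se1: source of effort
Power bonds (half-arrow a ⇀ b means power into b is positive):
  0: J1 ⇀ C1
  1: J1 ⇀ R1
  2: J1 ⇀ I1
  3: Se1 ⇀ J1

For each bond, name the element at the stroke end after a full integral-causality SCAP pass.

bond 0 stroke→J1
bond 1 stroke→J1
bond 2 stroke→I1
bond 3 stroke→J1

bond 3 stroke→J1  (Se1 (Se) sets effort on bond)
bond 0 stroke→J1  (C1 outputs effort q/C1)
bond 2 stroke→I1  (I1: I, integral causality)
bond 1 stroke→J1  (J1 flow already set via bond 2)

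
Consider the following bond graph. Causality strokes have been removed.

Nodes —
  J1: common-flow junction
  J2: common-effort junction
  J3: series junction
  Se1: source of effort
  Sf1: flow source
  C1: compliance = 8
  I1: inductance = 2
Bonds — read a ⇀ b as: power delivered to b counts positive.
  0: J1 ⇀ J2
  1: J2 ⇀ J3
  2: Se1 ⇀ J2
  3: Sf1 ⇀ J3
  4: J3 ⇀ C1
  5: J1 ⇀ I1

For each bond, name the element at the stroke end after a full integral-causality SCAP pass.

#2 |J2  (source Se1 imposes e)
#3 |Sf1  (Sf1 fixes flow; stroke at Sf1)
#0 |J1  (0-jn J2 has e-setter on 2)
#1 |J3  (0-jn J2 has e-setter on 2)
#4 |J3  (1-jn J3 has f-setter on 3)
#5 |I1  (J1: last free bond brings flow in)

b0 stroke→J1
b1 stroke→J3
b2 stroke→J2
b3 stroke→Sf1
b4 stroke→J3
b5 stroke→I1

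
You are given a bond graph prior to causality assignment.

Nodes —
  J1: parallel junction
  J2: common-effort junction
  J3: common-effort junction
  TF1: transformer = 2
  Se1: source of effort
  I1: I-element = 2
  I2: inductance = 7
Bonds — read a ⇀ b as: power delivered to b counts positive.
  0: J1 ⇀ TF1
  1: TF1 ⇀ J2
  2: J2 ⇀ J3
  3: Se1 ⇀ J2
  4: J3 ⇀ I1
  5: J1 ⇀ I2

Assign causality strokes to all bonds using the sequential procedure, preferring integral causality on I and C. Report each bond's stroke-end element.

b0 |J1
b1 |TF1
b2 |J3
b3 |J2
b4 |I1
b5 |I2

bond 3 stroke at J2  (Se1: effort source, stroke at far end)
bond 1 stroke at TF1  (common-e at J2 fixed by 3)
bond 2 stroke at J3  (J2: bond 3 brought effort, rest push out)
bond 4 stroke at I1  (J3 effort already set via bond 2)
bond 0 stroke at J1  (TF TF1: opposite of bond 1)
bond 5 stroke at I2  (0-jn J1 has e-setter on 0)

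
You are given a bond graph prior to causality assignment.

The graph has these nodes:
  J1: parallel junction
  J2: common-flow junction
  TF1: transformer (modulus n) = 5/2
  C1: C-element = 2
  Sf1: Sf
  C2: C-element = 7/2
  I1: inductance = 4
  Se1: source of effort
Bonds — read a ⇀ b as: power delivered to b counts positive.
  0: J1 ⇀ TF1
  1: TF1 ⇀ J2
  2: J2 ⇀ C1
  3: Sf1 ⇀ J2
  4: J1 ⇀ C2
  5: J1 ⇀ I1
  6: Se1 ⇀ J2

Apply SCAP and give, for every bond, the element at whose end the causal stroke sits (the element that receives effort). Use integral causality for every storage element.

β0 stroke→TF1
β1 stroke→J2
β2 stroke→J2
β3 stroke→Sf1
β4 stroke→J1
β5 stroke→I1
β6 stroke→J2

β3 stroke→Sf1  (Sf1 fixes flow; stroke at Sf1)
β6 stroke→J2  (source Se1 imposes e)
β1 stroke→J2  (J2 flow already set via bond 3)
β2 stroke→J2  (J2 flow already set via bond 3)
β0 stroke→TF1  (through TF1, causality passes straight; one stroke at TF1)
β4 stroke→J1  (prefer integral on C2)
β5 stroke→I1  (J1: bond 4 brought effort, rest push out)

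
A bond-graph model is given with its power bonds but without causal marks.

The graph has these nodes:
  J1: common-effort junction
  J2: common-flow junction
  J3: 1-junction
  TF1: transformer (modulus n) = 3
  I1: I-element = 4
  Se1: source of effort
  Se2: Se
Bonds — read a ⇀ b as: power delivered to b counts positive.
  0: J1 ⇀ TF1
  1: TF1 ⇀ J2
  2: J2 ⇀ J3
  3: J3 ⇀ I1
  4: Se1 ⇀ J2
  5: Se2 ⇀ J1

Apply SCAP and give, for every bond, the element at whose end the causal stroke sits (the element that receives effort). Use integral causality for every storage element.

bond 4 stroke→J2  (source Se1 imposes e)
bond 5 stroke→J1  (source Se2 imposes e)
bond 0 stroke→TF1  (0-jn J1 has e-setter on 5)
bond 1 stroke→J2  (TF1: transformer flips bond 0)
bond 2 stroke→J3  (only one flow-in slot at J2)
bond 3 stroke→I1  (J3 needs exactly one f-in)

b0 |TF1
b1 |J2
b2 |J3
b3 |I1
b4 |J2
b5 |J1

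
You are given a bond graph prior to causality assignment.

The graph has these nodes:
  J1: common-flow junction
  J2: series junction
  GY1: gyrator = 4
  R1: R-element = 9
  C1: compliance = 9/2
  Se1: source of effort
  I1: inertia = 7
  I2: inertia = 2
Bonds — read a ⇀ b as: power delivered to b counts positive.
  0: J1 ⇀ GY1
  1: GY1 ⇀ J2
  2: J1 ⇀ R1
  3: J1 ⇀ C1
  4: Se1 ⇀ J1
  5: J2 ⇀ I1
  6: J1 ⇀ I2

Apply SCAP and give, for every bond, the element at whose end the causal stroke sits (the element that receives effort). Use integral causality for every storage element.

#4 stroke→J1  (Se1 (Se) sets effort on bond)
#3 stroke→J1  (C1 outputs effort q/C1)
#5 stroke→I1  (I1: I, integral causality)
#1 stroke→J2  (1-jn J2 has f-setter on 5)
#0 stroke→J1  (through GY1, causality inverts; strokes same side of GY1)
#6 stroke→I2  (I2: I, integral causality)
#2 stroke→J1  (J1: bond 6 brought flow, rest push out)

#0 stroke at J1
#1 stroke at J2
#2 stroke at J1
#3 stroke at J1
#4 stroke at J1
#5 stroke at I1
#6 stroke at I2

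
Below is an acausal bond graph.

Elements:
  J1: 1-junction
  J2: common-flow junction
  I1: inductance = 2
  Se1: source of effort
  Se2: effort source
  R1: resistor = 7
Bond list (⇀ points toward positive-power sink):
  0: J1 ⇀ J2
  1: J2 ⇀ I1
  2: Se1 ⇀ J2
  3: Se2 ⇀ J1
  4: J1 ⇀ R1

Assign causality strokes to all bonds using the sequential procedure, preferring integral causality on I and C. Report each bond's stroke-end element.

β2 →J2  (Se1 fixes effort; stroke away)
β3 →J1  (Se2 (Se) sets effort on bond)
β1 →I1  (prefer integral on I1)
β0 →J2  (J2 flow already set via bond 1)
β4 →J1  (J1: bond 0 brought flow, rest push out)

β0 →J2
β1 →I1
β2 →J2
β3 →J1
β4 →J1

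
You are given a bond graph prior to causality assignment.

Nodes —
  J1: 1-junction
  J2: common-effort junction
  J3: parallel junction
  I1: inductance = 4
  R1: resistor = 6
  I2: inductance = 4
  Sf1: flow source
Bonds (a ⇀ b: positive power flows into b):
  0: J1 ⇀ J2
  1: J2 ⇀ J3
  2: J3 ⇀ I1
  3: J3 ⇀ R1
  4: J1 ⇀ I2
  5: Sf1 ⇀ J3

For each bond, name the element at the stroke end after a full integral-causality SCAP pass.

#0 stroke at J1
#1 stroke at J2
#2 stroke at I1
#3 stroke at J3
#4 stroke at I2
#5 stroke at Sf1

b5 |Sf1  (Sf1: flow source, stroke at near end)
b2 |I1  (I1 integral (f out))
b4 |I2  (I2: I, integral causality)
b0 |J1  (J1: bond 4 brought flow, rest push out)
b1 |J2  (only one effort-in slot at J2)
b3 |J3  (J3: last free bond brings effort in)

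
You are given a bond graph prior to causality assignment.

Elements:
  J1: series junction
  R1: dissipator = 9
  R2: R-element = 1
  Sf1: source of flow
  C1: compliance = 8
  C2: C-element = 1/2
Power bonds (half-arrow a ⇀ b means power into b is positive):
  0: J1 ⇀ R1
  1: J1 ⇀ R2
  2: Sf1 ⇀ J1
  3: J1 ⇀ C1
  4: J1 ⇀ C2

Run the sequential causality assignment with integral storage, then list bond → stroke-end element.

b0 |J1
b1 |J1
b2 |Sf1
b3 |J1
b4 |J1

#2 stroke→Sf1  (source Sf1 imposes f)
#0 stroke→J1  (1-jn J1 has f-setter on 2)
#1 stroke→J1  (J1 flow already set via bond 2)
#3 stroke→J1  (1-jn J1 has f-setter on 2)
#4 stroke→J1  (common-f at J1 fixed by 2)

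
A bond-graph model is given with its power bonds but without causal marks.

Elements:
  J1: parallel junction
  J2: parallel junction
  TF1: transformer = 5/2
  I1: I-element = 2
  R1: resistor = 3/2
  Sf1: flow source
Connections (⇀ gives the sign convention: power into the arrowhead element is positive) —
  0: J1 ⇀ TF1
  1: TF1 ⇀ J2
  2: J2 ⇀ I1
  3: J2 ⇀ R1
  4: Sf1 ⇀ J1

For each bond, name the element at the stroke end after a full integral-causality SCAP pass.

β0 stroke at J1
β1 stroke at TF1
β2 stroke at I1
β3 stroke at J2
β4 stroke at Sf1

β4 →Sf1  (Sf1: flow source, stroke at near end)
β0 →J1  (J1: last free bond brings effort in)
β1 →TF1  (through TF1, causality passes straight; one stroke at TF1)
β2 →I1  (I1: I, integral causality)
β3 →J2  (closing 0-jn rule on J2)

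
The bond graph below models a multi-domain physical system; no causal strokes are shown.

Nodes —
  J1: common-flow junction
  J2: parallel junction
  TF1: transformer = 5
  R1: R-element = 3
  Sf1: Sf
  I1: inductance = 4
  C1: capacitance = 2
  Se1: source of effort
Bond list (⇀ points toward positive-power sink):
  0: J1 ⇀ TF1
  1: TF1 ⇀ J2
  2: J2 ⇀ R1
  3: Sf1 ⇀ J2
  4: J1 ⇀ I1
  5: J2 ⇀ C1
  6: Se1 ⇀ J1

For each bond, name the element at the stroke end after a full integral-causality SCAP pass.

#3 →Sf1  (source Sf1 imposes f)
#6 →J1  (source Se1 imposes e)
#4 →I1  (prefer integral on I1)
#0 →J1  (1-jn J1 has f-setter on 4)
#1 →TF1  (through TF1, causality passes straight; one stroke at TF1)
#5 →J2  (C1 outputs effort q/C1)
#2 →R1  (common-e at J2 fixed by 5)

#0 →J1
#1 →TF1
#2 →R1
#3 →Sf1
#4 →I1
#5 →J2
#6 →J1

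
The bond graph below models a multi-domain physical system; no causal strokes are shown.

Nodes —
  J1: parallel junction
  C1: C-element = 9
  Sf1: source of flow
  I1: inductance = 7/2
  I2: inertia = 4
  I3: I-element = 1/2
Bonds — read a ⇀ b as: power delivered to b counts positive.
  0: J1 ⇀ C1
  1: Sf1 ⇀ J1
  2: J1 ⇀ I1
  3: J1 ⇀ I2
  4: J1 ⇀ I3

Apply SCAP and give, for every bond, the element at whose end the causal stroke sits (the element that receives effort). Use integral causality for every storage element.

#0 stroke→J1
#1 stroke→Sf1
#2 stroke→I1
#3 stroke→I2
#4 stroke→I3

β1 |Sf1  (Sf1 (Sf) sets flow on bond)
β0 |J1  (prefer integral on C1)
β2 |I1  (J1 effort already set via bond 0)
β3 |I2  (J1: bond 0 brought effort, rest push out)
β4 |I3  (J1 effort already set via bond 0)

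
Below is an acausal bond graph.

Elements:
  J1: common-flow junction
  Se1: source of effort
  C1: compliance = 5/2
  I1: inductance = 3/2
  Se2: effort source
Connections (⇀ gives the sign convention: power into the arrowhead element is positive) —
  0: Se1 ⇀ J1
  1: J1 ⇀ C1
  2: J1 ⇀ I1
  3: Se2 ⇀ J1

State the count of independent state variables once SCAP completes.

bond 0 stroke at J1  (Se1: effort source, stroke at far end)
bond 3 stroke at J1  (Se2 fixes effort; stroke away)
bond 1 stroke at J1  (C1: C, integral causality)
bond 2 stroke at I1  (J1: last free bond brings flow in)

2  (C1, I1 all integral)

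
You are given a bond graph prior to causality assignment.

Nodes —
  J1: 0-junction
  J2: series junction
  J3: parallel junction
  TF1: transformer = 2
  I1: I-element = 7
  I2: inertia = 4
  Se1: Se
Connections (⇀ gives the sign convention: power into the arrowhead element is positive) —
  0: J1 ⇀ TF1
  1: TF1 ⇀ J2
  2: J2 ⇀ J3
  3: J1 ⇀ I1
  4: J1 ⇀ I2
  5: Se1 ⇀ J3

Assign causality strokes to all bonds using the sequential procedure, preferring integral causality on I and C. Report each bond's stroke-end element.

β0 →J1
β1 →TF1
β2 →J2
β3 →I1
β4 →I2
β5 →J3

b5 stroke→J3  (source Se1 imposes e)
b2 stroke→J2  (0-jn J3 has e-setter on 5)
b1 stroke→TF1  (J2 needs exactly one f-in)
b0 stroke→J1  (through TF1, causality passes straight; one stroke at TF1)
b3 stroke→I1  (J1: bond 0 brought effort, rest push out)
b4 stroke→I2  (J1: bond 0 brought effort, rest push out)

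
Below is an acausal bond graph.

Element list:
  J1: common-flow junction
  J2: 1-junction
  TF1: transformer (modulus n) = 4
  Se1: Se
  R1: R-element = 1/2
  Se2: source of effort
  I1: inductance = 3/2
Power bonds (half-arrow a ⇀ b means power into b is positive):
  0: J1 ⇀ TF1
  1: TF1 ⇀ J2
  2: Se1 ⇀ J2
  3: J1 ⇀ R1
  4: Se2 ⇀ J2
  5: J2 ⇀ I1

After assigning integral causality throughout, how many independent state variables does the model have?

#2 →J2  (Se1: effort source, stroke at far end)
#4 →J2  (Se2 (Se) sets effort on bond)
#5 →I1  (prefer integral on I1)
#1 →J2  (common-f at J2 fixed by 5)
#0 →TF1  (TF TF1: opposite of bond 1)
#3 →J1  (J1: bond 0 brought flow, rest push out)

1  (I1 all integral)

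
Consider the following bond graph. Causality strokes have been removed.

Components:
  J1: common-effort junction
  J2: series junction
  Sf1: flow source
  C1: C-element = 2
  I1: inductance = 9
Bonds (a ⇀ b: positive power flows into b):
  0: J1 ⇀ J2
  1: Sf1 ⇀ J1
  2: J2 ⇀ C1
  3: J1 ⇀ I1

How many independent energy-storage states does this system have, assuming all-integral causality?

2  (C1, I1 all integral)

b1 stroke at Sf1  (Sf1 (Sf) sets flow on bond)
b2 stroke at J2  (C1 outputs effort q/C1)
b0 stroke at J1  (closing 1-jn rule on J2)
b3 stroke at I1  (0-jn J1 has e-setter on 0)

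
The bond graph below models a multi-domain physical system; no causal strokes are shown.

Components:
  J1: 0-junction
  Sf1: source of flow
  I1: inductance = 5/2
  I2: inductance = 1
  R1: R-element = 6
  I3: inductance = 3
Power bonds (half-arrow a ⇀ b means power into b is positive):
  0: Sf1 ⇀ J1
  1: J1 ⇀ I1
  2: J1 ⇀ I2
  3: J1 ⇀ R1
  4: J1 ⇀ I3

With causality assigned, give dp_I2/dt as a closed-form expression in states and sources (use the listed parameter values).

dp_I2/dt = 6*F_Sf1 - 12*p_I1/5 - 6*p_I2 - 2*p_I3

β0 stroke→Sf1  (Sf1 (Sf) sets flow on bond)
β1 stroke→I1  (I1 integral (f out))
β2 stroke→I2  (I2 outputs flow p/I2)
β4 stroke→I3  (I3: I, integral causality)
β3 stroke→J1  (J1 needs exactly one e-in)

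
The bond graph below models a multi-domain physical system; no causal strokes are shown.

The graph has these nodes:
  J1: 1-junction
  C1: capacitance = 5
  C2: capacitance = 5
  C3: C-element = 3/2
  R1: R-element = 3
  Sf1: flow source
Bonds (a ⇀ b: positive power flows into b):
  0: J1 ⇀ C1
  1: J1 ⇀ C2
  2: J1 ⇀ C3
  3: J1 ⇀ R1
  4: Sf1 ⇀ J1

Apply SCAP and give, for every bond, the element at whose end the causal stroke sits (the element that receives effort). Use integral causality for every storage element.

b0 stroke→J1
b1 stroke→J1
b2 stroke→J1
b3 stroke→J1
b4 stroke→Sf1

β4 |Sf1  (Sf1 fixes flow; stroke at Sf1)
β0 |J1  (J1 flow already set via bond 4)
β1 |J1  (common-f at J1 fixed by 4)
β2 |J1  (1-jn J1 has f-setter on 4)
β3 |J1  (J1 flow already set via bond 4)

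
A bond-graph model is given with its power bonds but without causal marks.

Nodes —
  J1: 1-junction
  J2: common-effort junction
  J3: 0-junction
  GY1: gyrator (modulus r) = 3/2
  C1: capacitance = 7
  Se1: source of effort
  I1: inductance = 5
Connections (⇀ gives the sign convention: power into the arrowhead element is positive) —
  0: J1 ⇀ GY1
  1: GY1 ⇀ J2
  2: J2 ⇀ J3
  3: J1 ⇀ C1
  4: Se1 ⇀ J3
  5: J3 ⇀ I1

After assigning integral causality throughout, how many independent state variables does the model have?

2  (C1, I1 all integral)

#4 →J3  (Se1 (Se) sets effort on bond)
#2 →J2  (common-e at J3 fixed by 4)
#5 →I1  (J3: bond 4 brought effort, rest push out)
#1 →GY1  (J2 effort already set via bond 2)
#0 →GY1  (GY1: gyrator matches bond 1)
#3 →J1  (1-jn J1 has f-setter on 0)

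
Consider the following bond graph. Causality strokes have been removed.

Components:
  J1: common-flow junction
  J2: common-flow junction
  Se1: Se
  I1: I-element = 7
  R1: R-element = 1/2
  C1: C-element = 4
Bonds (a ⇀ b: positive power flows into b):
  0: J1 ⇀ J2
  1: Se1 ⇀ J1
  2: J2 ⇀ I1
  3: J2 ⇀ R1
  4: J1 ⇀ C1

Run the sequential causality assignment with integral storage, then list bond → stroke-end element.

β0 stroke→J2
β1 stroke→J1
β2 stroke→I1
β3 stroke→J2
β4 stroke→J1

#1 stroke→J1  (source Se1 imposes e)
#2 stroke→I1  (I1 integral (f out))
#0 stroke→J2  (J2: bond 2 brought flow, rest push out)
#3 stroke→J2  (1-jn J2 has f-setter on 2)
#4 stroke→J1  (J1: bond 0 brought flow, rest push out)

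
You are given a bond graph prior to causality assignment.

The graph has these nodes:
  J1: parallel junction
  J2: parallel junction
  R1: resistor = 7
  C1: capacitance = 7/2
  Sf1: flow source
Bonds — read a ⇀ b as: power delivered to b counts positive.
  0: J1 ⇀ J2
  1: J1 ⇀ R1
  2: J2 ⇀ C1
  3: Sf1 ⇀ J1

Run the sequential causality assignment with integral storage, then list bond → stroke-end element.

b3 stroke at Sf1  (Sf1 fixes flow; stroke at Sf1)
b2 stroke at J2  (C1: C, integral causality)
b0 stroke at J1  (common-e at J2 fixed by 2)
b1 stroke at R1  (common-e at J1 fixed by 0)

b0 stroke→J1
b1 stroke→R1
b2 stroke→J2
b3 stroke→Sf1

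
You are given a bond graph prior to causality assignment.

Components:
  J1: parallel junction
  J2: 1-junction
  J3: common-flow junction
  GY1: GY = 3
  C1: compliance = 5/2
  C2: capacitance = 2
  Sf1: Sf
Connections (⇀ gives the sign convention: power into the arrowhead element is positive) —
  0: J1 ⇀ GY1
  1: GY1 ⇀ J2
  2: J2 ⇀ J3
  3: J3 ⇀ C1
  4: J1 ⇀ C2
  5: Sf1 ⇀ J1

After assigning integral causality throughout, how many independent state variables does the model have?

2  (C1, C2 all integral)

bond 5 stroke→Sf1  (Sf1 fixes flow; stroke at Sf1)
bond 3 stroke→J3  (C1: C, integral causality)
bond 2 stroke→J2  (closing 1-jn rule on J3)
bond 1 stroke→GY1  (J2 needs exactly one f-in)
bond 0 stroke→GY1  (through GY1, causality inverts; strokes same side of GY1)
bond 4 stroke→J1  (J1 needs exactly one e-in)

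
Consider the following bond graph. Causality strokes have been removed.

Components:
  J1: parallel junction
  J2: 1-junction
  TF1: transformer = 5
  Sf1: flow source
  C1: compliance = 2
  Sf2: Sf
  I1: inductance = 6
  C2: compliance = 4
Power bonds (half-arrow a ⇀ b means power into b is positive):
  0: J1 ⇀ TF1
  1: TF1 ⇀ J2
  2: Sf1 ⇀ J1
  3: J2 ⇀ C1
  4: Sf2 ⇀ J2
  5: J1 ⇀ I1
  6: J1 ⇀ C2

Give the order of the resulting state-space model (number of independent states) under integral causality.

#2 stroke→Sf1  (source Sf1 imposes f)
#4 stroke→Sf2  (Sf2: flow source, stroke at near end)
#1 stroke→J2  (J2: bond 4 brought flow, rest push out)
#3 stroke→J2  (common-f at J2 fixed by 4)
#0 stroke→TF1  (TF1: transformer flips bond 1)
#5 stroke→I1  (I1 integral (f out))
#6 stroke→J1  (J1 needs exactly one e-in)

3  (C1, C2, I1 all integral)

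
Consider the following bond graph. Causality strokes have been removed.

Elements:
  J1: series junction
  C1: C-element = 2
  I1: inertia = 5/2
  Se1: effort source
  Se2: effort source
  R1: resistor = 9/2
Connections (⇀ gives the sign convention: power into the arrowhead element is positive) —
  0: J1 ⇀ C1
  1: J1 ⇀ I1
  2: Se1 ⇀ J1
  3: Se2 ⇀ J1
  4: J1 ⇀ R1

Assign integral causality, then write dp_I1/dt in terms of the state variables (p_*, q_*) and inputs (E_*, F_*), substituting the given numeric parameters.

dp_I1/dt = E_Se1 + E_Se2 - 9*p_I1/5 - q_C1/2

#2 stroke at J1  (Se1 (Se) sets effort on bond)
#3 stroke at J1  (Se2 (Se) sets effort on bond)
#0 stroke at J1  (C1: C, integral causality)
#1 stroke at I1  (I1 integral (f out))
#4 stroke at J1  (J1 flow already set via bond 1)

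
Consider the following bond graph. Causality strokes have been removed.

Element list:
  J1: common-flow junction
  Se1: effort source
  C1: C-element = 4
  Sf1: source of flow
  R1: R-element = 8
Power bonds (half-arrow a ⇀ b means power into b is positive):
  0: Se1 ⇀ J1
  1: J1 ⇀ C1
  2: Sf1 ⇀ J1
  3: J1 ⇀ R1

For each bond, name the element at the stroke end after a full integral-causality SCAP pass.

b0 |J1
b1 |J1
b2 |Sf1
b3 |J1

β0 stroke at J1  (Se1 fixes effort; stroke away)
β2 stroke at Sf1  (Sf1 fixes flow; stroke at Sf1)
β1 stroke at J1  (common-f at J1 fixed by 2)
β3 stroke at J1  (J1: bond 2 brought flow, rest push out)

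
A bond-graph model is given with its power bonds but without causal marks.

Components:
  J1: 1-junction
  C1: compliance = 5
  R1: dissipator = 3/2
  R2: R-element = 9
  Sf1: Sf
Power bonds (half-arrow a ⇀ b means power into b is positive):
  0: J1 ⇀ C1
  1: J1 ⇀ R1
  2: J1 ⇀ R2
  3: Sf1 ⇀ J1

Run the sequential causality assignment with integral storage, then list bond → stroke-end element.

bond 0 stroke→J1
bond 1 stroke→J1
bond 2 stroke→J1
bond 3 stroke→Sf1

bond 3 stroke at Sf1  (Sf1 fixes flow; stroke at Sf1)
bond 0 stroke at J1  (J1 flow already set via bond 3)
bond 1 stroke at J1  (J1: bond 3 brought flow, rest push out)
bond 2 stroke at J1  (1-jn J1 has f-setter on 3)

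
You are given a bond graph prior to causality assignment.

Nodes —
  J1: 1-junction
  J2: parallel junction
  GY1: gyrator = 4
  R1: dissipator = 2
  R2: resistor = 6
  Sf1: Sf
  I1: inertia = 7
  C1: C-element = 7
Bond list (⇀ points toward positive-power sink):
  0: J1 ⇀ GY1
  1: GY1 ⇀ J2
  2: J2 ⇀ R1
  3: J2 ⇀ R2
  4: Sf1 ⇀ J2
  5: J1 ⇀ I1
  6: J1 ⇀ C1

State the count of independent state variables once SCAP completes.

2  (C1, I1 all integral)

β4 |Sf1  (source Sf1 imposes f)
β5 |I1  (prefer integral on I1)
β0 |J1  (J1 flow already set via bond 5)
β6 |J1  (common-f at J1 fixed by 5)
β1 |J2  (through GY1, causality inverts; strokes same side of GY1)
β2 |R1  (common-e at J2 fixed by 1)
β3 |R2  (common-e at J2 fixed by 1)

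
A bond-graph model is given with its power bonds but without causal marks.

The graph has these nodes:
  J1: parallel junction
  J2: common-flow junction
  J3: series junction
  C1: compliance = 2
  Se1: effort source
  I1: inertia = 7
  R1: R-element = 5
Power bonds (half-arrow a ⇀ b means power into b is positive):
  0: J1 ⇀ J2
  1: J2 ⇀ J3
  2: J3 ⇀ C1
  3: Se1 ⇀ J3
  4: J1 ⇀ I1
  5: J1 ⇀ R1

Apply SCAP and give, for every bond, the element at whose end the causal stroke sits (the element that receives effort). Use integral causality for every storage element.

bond 3 →J3  (source Se1 imposes e)
bond 2 →J3  (C1 integral (e out))
bond 1 →J2  (J3: last free bond brings flow in)
bond 0 →J1  (only one flow-in slot at J2)
bond 4 →I1  (common-e at J1 fixed by 0)
bond 5 →R1  (J1 effort already set via bond 0)

β0 stroke at J1
β1 stroke at J2
β2 stroke at J3
β3 stroke at J3
β4 stroke at I1
β5 stroke at R1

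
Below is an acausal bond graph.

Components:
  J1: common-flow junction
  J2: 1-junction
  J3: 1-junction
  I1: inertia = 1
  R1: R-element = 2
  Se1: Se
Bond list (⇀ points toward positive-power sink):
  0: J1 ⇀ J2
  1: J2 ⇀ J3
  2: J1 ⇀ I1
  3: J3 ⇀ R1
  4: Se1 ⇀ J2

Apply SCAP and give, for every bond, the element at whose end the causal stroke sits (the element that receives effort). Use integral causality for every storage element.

β0 stroke→J1
β1 stroke→J2
β2 stroke→I1
β3 stroke→J3
β4 stroke→J2

#4 stroke at J2  (Se1: effort source, stroke at far end)
#2 stroke at I1  (I1: I, integral causality)
#0 stroke at J1  (common-f at J1 fixed by 2)
#1 stroke at J2  (1-jn J2 has f-setter on 0)
#3 stroke at J3  (1-jn J3 has f-setter on 1)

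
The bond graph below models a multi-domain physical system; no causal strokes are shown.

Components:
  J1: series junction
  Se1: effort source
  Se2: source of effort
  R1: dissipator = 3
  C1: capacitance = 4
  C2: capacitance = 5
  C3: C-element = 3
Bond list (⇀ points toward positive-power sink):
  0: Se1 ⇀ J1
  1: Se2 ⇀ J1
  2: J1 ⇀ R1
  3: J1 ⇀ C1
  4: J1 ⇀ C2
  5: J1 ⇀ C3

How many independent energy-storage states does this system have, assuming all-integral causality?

3  (C1, C2, C3 all integral)

b0 stroke at J1  (Se1: effort source, stroke at far end)
b1 stroke at J1  (source Se2 imposes e)
b3 stroke at J1  (C1 integral (e out))
b4 stroke at J1  (C2 integral (e out))
b5 stroke at J1  (C3: C, integral causality)
b2 stroke at R1  (only one flow-in slot at J1)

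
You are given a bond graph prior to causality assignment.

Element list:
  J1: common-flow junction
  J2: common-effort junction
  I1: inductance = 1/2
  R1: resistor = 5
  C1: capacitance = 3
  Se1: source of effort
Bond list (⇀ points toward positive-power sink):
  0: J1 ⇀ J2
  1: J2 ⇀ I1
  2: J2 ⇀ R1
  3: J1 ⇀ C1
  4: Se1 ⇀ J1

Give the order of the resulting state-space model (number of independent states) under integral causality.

b4 stroke at J1  (Se1 (Se) sets effort on bond)
b1 stroke at I1  (prefer integral on I1)
b3 stroke at J1  (prefer integral on C1)
b0 stroke at J2  (J1: last free bond brings flow in)
b2 stroke at R1  (J2 effort already set via bond 0)

2  (C1, I1 all integral)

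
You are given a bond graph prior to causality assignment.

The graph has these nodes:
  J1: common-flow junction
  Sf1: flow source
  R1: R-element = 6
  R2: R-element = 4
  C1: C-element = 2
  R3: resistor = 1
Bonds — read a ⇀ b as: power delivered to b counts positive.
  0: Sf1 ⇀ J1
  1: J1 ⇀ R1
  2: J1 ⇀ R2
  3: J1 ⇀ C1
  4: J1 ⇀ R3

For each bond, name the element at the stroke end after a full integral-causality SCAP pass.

bond 0 stroke→Sf1
bond 1 stroke→J1
bond 2 stroke→J1
bond 3 stroke→J1
bond 4 stroke→J1

#0 |Sf1  (Sf1 (Sf) sets flow on bond)
#1 |J1  (1-jn J1 has f-setter on 0)
#2 |J1  (J1 flow already set via bond 0)
#3 |J1  (common-f at J1 fixed by 0)
#4 |J1  (1-jn J1 has f-setter on 0)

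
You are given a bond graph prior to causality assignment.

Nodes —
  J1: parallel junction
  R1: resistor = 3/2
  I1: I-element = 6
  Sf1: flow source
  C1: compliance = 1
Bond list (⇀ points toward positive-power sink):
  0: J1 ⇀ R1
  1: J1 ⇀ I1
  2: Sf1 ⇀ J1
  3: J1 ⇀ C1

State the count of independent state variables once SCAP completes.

β2 |Sf1  (Sf1: flow source, stroke at near end)
β1 |I1  (prefer integral on I1)
β3 |J1  (C1: C, integral causality)
β0 |R1  (J1 effort already set via bond 3)

2  (C1, I1 all integral)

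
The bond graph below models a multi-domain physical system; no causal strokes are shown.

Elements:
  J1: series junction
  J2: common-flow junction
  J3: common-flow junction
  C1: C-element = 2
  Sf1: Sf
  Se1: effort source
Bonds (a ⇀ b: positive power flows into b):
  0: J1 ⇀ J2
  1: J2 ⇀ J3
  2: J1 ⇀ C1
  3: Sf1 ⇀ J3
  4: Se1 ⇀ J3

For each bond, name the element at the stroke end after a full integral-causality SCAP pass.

bond 0 stroke at J2
bond 1 stroke at J3
bond 2 stroke at J1
bond 3 stroke at Sf1
bond 4 stroke at J3

#3 stroke→Sf1  (source Sf1 imposes f)
#4 stroke→J3  (Se1 (Se) sets effort on bond)
#1 stroke→J3  (1-jn J3 has f-setter on 3)
#0 stroke→J2  (common-f at J2 fixed by 1)
#2 stroke→J1  (common-f at J1 fixed by 0)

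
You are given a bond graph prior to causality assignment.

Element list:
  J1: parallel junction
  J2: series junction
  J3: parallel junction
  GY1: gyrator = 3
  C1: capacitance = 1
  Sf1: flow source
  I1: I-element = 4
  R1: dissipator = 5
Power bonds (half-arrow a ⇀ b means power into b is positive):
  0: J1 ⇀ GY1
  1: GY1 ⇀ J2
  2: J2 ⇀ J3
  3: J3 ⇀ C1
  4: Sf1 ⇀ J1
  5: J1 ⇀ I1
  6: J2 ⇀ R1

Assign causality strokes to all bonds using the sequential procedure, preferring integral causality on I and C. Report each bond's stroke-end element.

#4 →Sf1  (Sf1: flow source, stroke at near end)
#3 →J3  (C1 outputs effort q/C1)
#2 →J2  (common-e at J3 fixed by 3)
#5 →I1  (I1 integral (f out))
#0 →J1  (J1 needs exactly one e-in)
#1 →J2  (GY GY1: same side as bond 0)
#6 →R1  (J2: last free bond brings flow in)

#0 stroke→J1
#1 stroke→J2
#2 stroke→J2
#3 stroke→J3
#4 stroke→Sf1
#5 stroke→I1
#6 stroke→R1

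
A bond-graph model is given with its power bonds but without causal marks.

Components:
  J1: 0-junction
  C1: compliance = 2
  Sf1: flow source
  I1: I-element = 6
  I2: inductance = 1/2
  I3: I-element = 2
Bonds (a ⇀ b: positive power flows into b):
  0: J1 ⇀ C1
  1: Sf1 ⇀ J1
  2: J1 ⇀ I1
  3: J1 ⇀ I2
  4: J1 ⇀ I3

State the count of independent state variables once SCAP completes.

4  (C1, I1, I2, I3 all integral)

bond 1 →Sf1  (source Sf1 imposes f)
bond 0 →J1  (C1 outputs effort q/C1)
bond 2 →I1  (0-jn J1 has e-setter on 0)
bond 3 →I2  (J1: bond 0 brought effort, rest push out)
bond 4 →I3  (0-jn J1 has e-setter on 0)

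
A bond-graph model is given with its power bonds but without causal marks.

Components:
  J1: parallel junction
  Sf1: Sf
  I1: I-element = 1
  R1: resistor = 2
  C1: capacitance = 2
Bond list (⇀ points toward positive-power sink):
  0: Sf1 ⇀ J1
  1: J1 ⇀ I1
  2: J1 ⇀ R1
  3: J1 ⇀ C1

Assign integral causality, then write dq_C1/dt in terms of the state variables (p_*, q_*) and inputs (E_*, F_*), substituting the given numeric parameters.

dq_C1/dt = F_Sf1 - p_I1 - q_C1/4

b0 stroke→Sf1  (Sf1 (Sf) sets flow on bond)
b1 stroke→I1  (I1 integral (f out))
b3 stroke→J1  (prefer integral on C1)
b2 stroke→R1  (J1: bond 3 brought effort, rest push out)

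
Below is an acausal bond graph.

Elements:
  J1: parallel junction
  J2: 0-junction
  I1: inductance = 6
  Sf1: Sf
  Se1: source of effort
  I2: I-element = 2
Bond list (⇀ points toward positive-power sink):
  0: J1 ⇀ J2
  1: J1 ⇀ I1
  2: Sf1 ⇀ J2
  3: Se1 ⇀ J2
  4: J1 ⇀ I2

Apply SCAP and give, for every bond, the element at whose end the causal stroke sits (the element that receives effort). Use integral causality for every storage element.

b0 stroke at J1
b1 stroke at I1
b2 stroke at Sf1
b3 stroke at J2
b4 stroke at I2

bond 2 stroke at Sf1  (Sf1 (Sf) sets flow on bond)
bond 3 stroke at J2  (Se1 fixes effort; stroke away)
bond 0 stroke at J1  (J2: bond 3 brought effort, rest push out)
bond 1 stroke at I1  (J1 effort already set via bond 0)
bond 4 stroke at I2  (J1: bond 0 brought effort, rest push out)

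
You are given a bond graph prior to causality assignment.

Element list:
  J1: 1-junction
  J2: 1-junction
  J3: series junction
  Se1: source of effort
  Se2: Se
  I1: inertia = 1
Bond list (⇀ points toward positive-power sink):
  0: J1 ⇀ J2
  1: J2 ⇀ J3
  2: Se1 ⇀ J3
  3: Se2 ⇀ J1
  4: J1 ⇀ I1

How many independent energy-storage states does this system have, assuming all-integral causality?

bond 2 →J3  (Se1 fixes effort; stroke away)
bond 3 →J1  (Se2 (Se) sets effort on bond)
bond 1 →J2  (J3 needs exactly one f-in)
bond 0 →J1  (closing 1-jn rule on J2)
bond 4 →I1  (J1: last free bond brings flow in)

1  (I1 all integral)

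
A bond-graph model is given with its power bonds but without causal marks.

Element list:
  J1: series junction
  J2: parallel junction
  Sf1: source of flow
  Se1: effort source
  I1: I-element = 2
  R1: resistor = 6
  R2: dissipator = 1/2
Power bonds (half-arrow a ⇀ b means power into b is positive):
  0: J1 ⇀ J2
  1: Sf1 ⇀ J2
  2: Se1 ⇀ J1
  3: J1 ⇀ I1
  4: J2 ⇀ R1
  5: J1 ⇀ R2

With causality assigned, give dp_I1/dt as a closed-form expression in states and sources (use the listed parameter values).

β1 stroke at Sf1  (Sf1 (Sf) sets flow on bond)
β2 stroke at J1  (source Se1 imposes e)
β3 stroke at I1  (I1: I, integral causality)
β0 stroke at J1  (J1: bond 3 brought flow, rest push out)
β5 stroke at J1  (common-f at J1 fixed by 3)
β4 stroke at J2  (J2 needs exactly one e-in)

dp_I1/dt = E_Se1 - 6*F_Sf1 - 13*p_I1/4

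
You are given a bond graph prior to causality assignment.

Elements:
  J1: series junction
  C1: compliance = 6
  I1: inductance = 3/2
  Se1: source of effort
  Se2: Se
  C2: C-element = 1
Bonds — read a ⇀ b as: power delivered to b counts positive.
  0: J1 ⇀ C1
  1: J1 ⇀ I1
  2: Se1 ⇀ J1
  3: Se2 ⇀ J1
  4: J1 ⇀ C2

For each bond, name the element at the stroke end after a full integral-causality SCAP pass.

b2 →J1  (Se1 (Se) sets effort on bond)
b3 →J1  (Se2: effort source, stroke at far end)
b0 →J1  (C1 integral (e out))
b1 →I1  (I1: I, integral causality)
b4 →J1  (common-f at J1 fixed by 1)

bond 0 stroke at J1
bond 1 stroke at I1
bond 2 stroke at J1
bond 3 stroke at J1
bond 4 stroke at J1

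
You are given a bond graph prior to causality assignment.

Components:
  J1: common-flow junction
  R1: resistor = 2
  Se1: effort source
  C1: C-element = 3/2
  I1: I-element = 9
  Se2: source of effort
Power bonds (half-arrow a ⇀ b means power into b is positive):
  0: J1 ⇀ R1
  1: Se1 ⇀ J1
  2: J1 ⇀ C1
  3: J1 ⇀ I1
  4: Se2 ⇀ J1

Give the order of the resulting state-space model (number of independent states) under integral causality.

bond 1 |J1  (Se1 (Se) sets effort on bond)
bond 4 |J1  (Se2 fixes effort; stroke away)
bond 2 |J1  (C1: C, integral causality)
bond 3 |I1  (I1 outputs flow p/I1)
bond 0 |J1  (1-jn J1 has f-setter on 3)

2  (C1, I1 all integral)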